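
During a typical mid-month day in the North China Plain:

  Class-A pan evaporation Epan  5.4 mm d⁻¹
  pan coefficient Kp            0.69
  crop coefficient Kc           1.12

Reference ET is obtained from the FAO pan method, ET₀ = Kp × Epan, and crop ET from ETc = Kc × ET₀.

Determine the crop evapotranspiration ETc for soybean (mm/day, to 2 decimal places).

4.17 mm/day

ET₀ = 0.69 × 5.4 = 3.7260 mm/d
ETc = Kc × ET₀ = 1.12 × 3.7260 = 4.1731 mm/d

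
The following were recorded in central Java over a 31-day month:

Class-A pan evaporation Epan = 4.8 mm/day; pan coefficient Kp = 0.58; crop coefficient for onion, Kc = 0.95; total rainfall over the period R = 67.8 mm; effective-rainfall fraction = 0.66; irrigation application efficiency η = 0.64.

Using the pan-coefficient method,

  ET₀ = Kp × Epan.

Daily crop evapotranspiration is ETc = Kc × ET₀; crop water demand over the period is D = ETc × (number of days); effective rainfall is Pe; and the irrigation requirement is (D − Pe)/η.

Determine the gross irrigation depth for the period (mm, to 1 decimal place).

ET₀ = 0.58 × 4.8 = 2.7840 mm/d
ETc = Kc × ET₀ = 0.95 × 2.7840 = 2.6448 mm/d
Crop demand D = ETc × 31 d = 2.6448 × 31 = 81.989 mm
Pe = 0.66 × 67.8 = 44.748 mm
D − Pe = 81.989 − 44.748 = 37.241 mm
Gross irrigation = 37.241 / 0.64 = 58.189 mm

58.2 mm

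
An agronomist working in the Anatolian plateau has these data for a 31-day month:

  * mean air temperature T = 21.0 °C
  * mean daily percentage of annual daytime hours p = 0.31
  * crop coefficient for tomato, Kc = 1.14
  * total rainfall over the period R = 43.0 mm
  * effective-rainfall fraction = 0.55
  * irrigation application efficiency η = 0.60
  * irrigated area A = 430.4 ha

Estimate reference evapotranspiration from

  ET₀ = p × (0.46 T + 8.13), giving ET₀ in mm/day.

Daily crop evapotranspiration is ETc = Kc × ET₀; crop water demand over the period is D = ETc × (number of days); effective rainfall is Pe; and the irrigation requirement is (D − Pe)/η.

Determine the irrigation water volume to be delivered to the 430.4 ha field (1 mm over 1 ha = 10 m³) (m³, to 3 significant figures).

ET₀ = 0.31 × (0.46 × 21.0 + 8.13) = 0.31 × 17.790 = 5.5149 mm/d
ETc = Kc × ET₀ = 1.14 × 5.5149 = 6.2870 mm/d
Crop demand D = ETc × 31 d = 6.2870 × 31 = 194.897 mm
Pe = 0.55 × 43.0 = 23.650 mm
D − Pe = 194.897 − 23.650 = 171.247 mm
Gross irrigation = 171.247 / 0.60 = 285.412 mm
Volume = 285.412 mm × 430.4 ha × 10 = 1228413.2 m³

1230000 m³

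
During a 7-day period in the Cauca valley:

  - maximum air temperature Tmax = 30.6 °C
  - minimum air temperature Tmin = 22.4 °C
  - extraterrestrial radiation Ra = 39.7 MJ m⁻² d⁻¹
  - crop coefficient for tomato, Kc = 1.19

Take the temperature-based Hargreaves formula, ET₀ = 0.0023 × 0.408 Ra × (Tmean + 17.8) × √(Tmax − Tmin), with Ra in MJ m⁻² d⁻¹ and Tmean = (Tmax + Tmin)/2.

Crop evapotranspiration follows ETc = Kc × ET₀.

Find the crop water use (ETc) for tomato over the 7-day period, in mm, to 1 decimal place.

39.4 mm

Tmean = (30.6 + 22.4)/2 = 26.50 °C
0.408 Ra = 0.408 × 39.7 = 16.1976 mm/d equivalent
ET₀ = 0.0023 × 16.1976 × (26.50 + 17.8) × √8.2 = 0.0023 × 16.1976 × 44.30 × 2.8636 = 4.7260 mm/d
ETc = Kc × ET₀ = 1.19 × 4.7260 = 5.6239 mm/d
Over 7 days: 5.6239 × 7 = 39.367 mm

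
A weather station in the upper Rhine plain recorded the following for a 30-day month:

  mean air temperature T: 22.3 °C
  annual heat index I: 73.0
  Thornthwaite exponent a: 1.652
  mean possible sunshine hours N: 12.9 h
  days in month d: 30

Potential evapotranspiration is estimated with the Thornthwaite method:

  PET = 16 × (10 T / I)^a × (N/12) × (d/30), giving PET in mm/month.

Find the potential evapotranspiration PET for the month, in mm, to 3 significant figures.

109 mm

10T/I = 10 × 22.3 / 73.0 = 3.0548
(10T/I)^a = 3.0548^1.652 = 6.3269
Uncorrected PET = 16 × 6.3269 = 101.230 mm
Correction = (N/12)(d/30) = (12.9/12)(30/30) = 1.0750
PET = 101.230 × 1.0750 = 108.822 mm/month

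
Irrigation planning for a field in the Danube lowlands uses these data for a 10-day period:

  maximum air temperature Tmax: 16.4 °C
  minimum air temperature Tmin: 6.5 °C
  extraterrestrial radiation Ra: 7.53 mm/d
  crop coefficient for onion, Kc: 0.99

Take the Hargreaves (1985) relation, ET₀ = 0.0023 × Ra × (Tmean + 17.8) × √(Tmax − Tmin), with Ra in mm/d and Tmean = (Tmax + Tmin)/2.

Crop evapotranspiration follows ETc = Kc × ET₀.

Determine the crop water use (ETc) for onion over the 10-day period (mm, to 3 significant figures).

15.8 mm

Tmean = (16.4 + 6.5)/2 = 11.45 °C
ET₀ = 0.0023 × 7.53 × (11.45 + 17.8) × √9.9 = 0.0023 × 7.53 × 29.25 × 3.1464 = 1.5939 mm/d
ETc = Kc × ET₀ = 0.99 × 1.5939 = 1.5780 mm/d
Over 10 days: 1.5780 × 10 = 15.780 mm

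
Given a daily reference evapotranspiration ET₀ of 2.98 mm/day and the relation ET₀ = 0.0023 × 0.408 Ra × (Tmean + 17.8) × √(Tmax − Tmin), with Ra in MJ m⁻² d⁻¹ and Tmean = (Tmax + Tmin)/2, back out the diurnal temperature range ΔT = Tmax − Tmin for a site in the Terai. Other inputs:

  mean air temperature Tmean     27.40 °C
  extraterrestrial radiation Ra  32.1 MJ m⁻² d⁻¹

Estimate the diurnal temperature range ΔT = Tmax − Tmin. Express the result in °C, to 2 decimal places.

√ΔT = ET₀ / [0.0023 × 0.408 × Ra × (Tmean+17.8)] = 2.98 / (0.0023 × 13.0968 × 45.20) = 2.1887
ΔT = 2.1887² = 4.790 °C

4.79 °C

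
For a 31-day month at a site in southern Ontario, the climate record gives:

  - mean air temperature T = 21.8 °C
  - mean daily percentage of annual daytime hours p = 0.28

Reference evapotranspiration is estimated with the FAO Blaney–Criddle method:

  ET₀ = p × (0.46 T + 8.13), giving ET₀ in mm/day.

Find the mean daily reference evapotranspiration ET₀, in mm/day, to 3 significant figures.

ET₀ = 0.28 × (0.46 × 21.8 + 8.13) = 0.28 × 18.158 = 5.0842 mm/d

5.08 mm/day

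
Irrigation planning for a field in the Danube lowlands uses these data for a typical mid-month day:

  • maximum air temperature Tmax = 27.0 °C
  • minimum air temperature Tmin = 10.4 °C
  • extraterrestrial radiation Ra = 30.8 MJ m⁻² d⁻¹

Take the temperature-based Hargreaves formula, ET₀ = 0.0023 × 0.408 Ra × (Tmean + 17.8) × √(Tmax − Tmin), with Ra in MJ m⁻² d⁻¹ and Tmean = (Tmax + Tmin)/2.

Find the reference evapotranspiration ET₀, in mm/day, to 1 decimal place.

4.3 mm/day

Tmean = (27.0 + 10.4)/2 = 18.70 °C
0.408 Ra = 0.408 × 30.8 = 12.5664 mm/d equivalent
ET₀ = 0.0023 × 12.5664 × (18.70 + 17.8) × √16.6 = 0.0023 × 12.5664 × 36.50 × 4.0743 = 4.2982 mm/d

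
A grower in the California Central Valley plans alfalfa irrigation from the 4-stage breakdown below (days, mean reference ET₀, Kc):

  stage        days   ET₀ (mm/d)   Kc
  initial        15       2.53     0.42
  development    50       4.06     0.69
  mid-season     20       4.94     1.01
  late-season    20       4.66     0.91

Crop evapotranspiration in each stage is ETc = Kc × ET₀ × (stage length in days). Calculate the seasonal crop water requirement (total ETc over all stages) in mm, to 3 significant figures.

341 mm

initial: 0.42 × 2.53 × 15 = 15.94 mm
development: 0.69 × 4.06 × 50 = 140.07 mm
mid-season: 1.01 × 4.94 × 20 = 99.79 mm
late-season: 0.91 × 4.66 × 20 = 84.81 mm
Seasonal total = 340.61 mm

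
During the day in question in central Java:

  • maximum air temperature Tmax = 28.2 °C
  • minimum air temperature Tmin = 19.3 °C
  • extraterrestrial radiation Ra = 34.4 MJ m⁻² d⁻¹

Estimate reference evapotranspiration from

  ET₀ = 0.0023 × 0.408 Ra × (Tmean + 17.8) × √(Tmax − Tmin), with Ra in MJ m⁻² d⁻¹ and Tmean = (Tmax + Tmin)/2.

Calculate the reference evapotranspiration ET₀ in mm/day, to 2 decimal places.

4.00 mm/day

Tmean = (28.2 + 19.3)/2 = 23.75 °C
0.408 Ra = 0.408 × 34.4 = 14.0352 mm/d equivalent
ET₀ = 0.0023 × 14.0352 × (23.75 + 17.8) × √8.9 = 0.0023 × 14.0352 × 41.55 × 2.9833 = 4.0014 mm/d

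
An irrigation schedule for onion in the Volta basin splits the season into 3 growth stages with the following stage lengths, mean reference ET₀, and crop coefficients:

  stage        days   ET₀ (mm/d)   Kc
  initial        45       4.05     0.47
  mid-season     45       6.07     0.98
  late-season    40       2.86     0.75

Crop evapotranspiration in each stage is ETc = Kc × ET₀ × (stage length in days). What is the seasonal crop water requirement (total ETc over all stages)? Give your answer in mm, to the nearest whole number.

initial: 0.47 × 4.05 × 45 = 85.66 mm
mid-season: 0.98 × 6.07 × 45 = 267.69 mm
late-season: 0.75 × 2.86 × 40 = 85.80 mm
Seasonal total = 439.15 mm

439 mm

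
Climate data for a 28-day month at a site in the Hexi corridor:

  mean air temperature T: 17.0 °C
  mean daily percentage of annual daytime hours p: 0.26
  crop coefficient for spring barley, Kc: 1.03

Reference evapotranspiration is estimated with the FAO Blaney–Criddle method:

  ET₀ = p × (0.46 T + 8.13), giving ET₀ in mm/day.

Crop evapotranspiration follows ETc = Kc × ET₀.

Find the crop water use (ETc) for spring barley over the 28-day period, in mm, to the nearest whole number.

ET₀ = 0.26 × (0.46 × 17.0 + 8.13) = 0.26 × 15.950 = 4.1470 mm/d
ETc = Kc × ET₀ = 1.03 × 4.1470 = 4.2714 mm/d
Over 28 days: 4.2714 × 28 = 119.599 mm

120 mm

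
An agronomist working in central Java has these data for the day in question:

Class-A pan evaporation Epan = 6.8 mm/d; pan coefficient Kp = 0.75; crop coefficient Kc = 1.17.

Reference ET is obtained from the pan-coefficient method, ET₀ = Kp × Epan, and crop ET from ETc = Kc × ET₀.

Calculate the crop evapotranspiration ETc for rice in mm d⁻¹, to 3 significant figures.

5.97 mm d⁻¹

ET₀ = 0.75 × 6.8 = 5.1000 mm/d
ETc = Kc × ET₀ = 1.17 × 5.1000 = 5.9670 mm/d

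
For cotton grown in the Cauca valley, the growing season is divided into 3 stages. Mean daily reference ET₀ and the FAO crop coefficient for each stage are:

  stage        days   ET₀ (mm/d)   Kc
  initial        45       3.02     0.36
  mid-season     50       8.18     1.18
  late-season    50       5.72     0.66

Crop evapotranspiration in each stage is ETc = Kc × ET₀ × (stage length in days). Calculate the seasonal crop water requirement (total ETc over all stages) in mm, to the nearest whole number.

initial: 0.36 × 3.02 × 45 = 48.92 mm
mid-season: 1.18 × 8.18 × 50 = 482.62 mm
late-season: 0.66 × 5.72 × 50 = 188.76 mm
Seasonal total = 720.30 mm

720 mm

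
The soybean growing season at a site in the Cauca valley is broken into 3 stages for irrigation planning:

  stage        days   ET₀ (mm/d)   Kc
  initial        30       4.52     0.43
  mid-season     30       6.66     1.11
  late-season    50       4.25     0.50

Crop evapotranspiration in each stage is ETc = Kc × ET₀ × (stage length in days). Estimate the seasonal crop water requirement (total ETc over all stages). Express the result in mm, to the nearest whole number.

386 mm

initial: 0.43 × 4.52 × 30 = 58.31 mm
mid-season: 1.11 × 6.66 × 30 = 221.78 mm
late-season: 0.50 × 4.25 × 50 = 106.25 mm
Seasonal total = 386.34 mm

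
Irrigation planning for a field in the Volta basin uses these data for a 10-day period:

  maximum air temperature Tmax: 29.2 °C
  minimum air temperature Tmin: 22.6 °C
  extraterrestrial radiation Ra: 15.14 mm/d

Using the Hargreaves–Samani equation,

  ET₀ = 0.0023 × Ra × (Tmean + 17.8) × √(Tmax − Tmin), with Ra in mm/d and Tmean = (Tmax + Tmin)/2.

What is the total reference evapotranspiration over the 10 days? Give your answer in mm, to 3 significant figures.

Tmean = (29.2 + 22.6)/2 = 25.90 °C
ET₀ = 0.0023 × 15.14 × (25.90 + 17.8) × √6.6 = 0.0023 × 15.14 × 43.70 × 2.5690 = 3.9093 mm/d
Over 10 days: 3.9093 × 10 = 39.093 mm

39.1 mm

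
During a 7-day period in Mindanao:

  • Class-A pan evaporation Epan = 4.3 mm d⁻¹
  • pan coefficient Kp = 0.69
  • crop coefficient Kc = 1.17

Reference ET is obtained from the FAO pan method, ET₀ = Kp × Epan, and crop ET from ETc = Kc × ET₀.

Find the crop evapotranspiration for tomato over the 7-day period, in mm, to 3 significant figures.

24.3 mm

ET₀ = 0.69 × 4.3 = 2.9670 mm/d
ETc = Kc × ET₀ = 1.17 × 2.9670 = 3.4714 mm/d
Over 7 days: 3.4714 × 7 = 24.300 mm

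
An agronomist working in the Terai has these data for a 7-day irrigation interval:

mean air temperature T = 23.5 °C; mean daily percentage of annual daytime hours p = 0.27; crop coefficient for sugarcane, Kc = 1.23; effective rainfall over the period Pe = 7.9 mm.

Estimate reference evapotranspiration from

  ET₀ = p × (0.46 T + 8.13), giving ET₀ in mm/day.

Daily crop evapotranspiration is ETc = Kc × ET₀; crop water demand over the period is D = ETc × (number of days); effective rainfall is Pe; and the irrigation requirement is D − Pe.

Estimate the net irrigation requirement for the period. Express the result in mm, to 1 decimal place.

ET₀ = 0.27 × (0.46 × 23.5 + 8.13) = 0.27 × 18.940 = 5.1138 mm/d
ETc = Kc × ET₀ = 1.23 × 5.1138 = 6.2900 mm/d
Crop demand D = ETc × 7 d = 6.2900 × 7 = 44.030 mm
D − Pe = 44.030 − 7.9 = 36.130 mm

36.1 mm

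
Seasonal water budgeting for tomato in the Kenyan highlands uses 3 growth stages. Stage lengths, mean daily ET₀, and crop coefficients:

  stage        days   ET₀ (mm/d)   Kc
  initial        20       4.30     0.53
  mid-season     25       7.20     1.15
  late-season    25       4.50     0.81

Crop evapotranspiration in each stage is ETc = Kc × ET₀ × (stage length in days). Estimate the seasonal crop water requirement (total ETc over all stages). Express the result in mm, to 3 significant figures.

initial: 0.53 × 4.30 × 20 = 45.58 mm
mid-season: 1.15 × 7.20 × 25 = 207.00 mm
late-season: 0.81 × 4.50 × 25 = 91.13 mm
Seasonal total = 343.71 mm

344 mm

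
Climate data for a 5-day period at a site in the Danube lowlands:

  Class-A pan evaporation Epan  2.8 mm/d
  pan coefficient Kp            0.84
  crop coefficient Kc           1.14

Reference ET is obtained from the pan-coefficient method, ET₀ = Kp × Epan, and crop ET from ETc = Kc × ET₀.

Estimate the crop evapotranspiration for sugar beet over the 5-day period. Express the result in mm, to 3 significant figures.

ET₀ = 0.84 × 2.8 = 2.3520 mm/d
ETc = Kc × ET₀ = 1.14 × 2.3520 = 2.6813 mm/d
Over 5 days: 2.6813 × 5 = 13.407 mm

13.4 mm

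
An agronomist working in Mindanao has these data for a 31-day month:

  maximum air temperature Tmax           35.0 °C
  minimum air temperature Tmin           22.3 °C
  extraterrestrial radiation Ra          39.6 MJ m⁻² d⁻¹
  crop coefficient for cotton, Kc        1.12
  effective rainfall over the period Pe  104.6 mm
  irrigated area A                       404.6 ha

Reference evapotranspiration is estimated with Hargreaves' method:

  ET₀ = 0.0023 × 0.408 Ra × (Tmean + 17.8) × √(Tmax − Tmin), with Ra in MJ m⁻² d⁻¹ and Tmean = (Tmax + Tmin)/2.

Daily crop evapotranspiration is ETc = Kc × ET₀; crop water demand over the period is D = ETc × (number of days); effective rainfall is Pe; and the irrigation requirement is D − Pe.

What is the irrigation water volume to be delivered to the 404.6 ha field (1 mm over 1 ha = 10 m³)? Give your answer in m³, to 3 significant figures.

441000 m³

Tmean = (35.0 + 22.3)/2 = 28.65 °C
0.408 Ra = 0.408 × 39.6 = 16.1568 mm/d equivalent
ET₀ = 0.0023 × 16.1568 × (28.65 + 17.8) × √12.7 = 0.0023 × 16.1568 × 46.45 × 3.5637 = 6.1513 mm/d
ETc = Kc × ET₀ = 1.12 × 6.1513 = 6.8895 mm/d
Crop demand D = ETc × 31 d = 6.8895 × 31 = 213.575 mm
D − Pe = 213.575 − 104.6 = 108.975 mm
Volume = 108.975 mm × 404.6 ha × 10 = 440912.9 m³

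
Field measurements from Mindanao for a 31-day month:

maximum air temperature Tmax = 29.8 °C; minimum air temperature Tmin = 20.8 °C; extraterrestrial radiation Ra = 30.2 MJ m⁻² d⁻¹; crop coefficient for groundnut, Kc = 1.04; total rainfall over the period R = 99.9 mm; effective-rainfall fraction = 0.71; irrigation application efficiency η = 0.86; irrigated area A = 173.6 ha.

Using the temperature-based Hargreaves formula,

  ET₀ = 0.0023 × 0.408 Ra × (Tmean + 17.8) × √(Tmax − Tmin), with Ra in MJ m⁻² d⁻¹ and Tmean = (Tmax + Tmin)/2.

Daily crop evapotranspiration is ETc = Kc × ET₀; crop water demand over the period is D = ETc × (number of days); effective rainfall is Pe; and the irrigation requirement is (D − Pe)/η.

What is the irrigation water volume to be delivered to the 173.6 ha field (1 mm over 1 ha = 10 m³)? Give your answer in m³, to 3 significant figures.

Tmean = (29.8 + 20.8)/2 = 25.30 °C
0.408 Ra = 0.408 × 30.2 = 12.3216 mm/d equivalent
ET₀ = 0.0023 × 12.3216 × (25.30 + 17.8) × √9.0 = 0.0023 × 12.3216 × 43.10 × 3.0000 = 3.6643 mm/d
ETc = Kc × ET₀ = 1.04 × 3.6643 = 3.8109 mm/d
Crop demand D = ETc × 31 d = 3.8109 × 31 = 118.138 mm
Pe = 0.71 × 99.9 = 70.929 mm
D − Pe = 118.138 − 70.929 = 47.209 mm
Gross irrigation = 47.209 / 0.86 = 54.894 mm
Volume = 54.894 mm × 173.6 ha × 10 = 95296.0 m³

95300 m³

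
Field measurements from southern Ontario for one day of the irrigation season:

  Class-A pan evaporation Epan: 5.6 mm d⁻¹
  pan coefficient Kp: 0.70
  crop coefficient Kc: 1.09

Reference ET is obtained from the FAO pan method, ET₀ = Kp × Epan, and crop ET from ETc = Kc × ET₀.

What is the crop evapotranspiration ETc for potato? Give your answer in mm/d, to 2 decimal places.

ET₀ = 0.70 × 5.6 = 3.9200 mm/d
ETc = Kc × ET₀ = 1.09 × 3.9200 = 4.2728 mm/d

4.27 mm/d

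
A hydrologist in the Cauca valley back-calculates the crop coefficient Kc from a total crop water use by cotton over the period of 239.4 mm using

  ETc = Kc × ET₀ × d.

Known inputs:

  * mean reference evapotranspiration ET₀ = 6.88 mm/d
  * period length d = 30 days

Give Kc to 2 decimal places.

ETc = Kc × ET₀ × d  ⇒  Kc = ETc / (ET₀ × d)
Kc = 239.4 / (6.88 × 30) = 239.4 / 206.40 = 1.1599

1.16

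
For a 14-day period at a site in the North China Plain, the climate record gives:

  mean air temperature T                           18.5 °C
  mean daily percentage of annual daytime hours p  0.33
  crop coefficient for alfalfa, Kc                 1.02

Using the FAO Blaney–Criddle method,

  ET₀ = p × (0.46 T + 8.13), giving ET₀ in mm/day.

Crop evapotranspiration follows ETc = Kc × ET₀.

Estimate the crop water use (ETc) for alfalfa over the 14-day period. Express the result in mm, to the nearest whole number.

78 mm

ET₀ = 0.33 × (0.46 × 18.5 + 8.13) = 0.33 × 16.640 = 5.4912 mm/d
ETc = Kc × ET₀ = 1.02 × 5.4912 = 5.6010 mm/d
Over 14 days: 5.6010 × 14 = 78.414 mm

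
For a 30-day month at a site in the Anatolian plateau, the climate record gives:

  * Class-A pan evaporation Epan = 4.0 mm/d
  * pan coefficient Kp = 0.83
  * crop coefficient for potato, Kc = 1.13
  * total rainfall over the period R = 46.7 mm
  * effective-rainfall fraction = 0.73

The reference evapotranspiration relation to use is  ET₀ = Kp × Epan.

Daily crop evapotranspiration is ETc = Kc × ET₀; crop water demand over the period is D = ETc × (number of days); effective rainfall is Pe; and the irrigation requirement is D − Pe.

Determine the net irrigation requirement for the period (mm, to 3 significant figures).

ET₀ = 0.83 × 4.0 = 3.3200 mm/d
ETc = Kc × ET₀ = 1.13 × 3.3200 = 3.7516 mm/d
Crop demand D = ETc × 30 d = 3.7516 × 30 = 112.548 mm
Pe = 0.73 × 46.7 = 34.091 mm
D − Pe = 112.548 − 34.091 = 78.457 mm

78.5 mm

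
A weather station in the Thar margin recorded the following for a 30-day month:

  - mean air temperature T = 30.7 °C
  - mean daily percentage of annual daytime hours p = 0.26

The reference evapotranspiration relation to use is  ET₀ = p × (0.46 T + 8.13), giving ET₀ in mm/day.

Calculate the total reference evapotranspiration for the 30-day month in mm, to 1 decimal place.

ET₀ = 0.26 × (0.46 × 30.7 + 8.13) = 0.26 × 22.252 = 5.7855 mm/d
Monthly total = 5.7855 × 30 = 173.565 mm

173.6 mm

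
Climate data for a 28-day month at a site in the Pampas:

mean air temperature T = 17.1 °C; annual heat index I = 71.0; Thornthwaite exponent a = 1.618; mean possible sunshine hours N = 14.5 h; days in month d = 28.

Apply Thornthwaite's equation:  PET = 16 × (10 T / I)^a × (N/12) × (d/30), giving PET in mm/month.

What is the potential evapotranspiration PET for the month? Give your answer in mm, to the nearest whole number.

75 mm

10T/I = 10 × 17.1 / 71.0 = 2.4085
(10T/I)^a = 2.4085^1.618 = 4.1464
Uncorrected PET = 16 × 4.1464 = 66.342 mm
Correction = (N/12)(d/30) = (14.5/12)(28/30) = 1.1278
PET = 66.342 × 1.1278 = 74.821 mm/month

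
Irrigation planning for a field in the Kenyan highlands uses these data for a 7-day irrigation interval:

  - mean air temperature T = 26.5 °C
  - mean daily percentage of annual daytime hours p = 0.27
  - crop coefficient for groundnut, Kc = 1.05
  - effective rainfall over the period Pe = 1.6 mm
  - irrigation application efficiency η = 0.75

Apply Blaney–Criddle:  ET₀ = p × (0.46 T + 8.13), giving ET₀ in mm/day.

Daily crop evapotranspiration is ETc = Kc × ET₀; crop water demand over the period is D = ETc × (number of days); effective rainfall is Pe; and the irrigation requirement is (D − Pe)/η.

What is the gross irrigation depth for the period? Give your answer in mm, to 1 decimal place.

ET₀ = 0.27 × (0.46 × 26.5 + 8.13) = 0.27 × 20.320 = 5.4864 mm/d
ETc = Kc × ET₀ = 1.05 × 5.4864 = 5.7607 mm/d
Crop demand D = ETc × 7 d = 5.7607 × 7 = 40.325 mm
D − Pe = 40.325 − 1.6 = 38.725 mm
Gross irrigation = 38.725 / 0.75 = 51.633 mm

51.6 mm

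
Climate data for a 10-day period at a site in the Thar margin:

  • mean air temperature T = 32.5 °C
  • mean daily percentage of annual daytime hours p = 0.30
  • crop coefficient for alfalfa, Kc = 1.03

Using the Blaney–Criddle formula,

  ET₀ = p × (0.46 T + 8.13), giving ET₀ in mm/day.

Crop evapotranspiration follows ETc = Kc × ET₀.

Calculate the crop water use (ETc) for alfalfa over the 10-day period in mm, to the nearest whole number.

71 mm

ET₀ = 0.30 × (0.46 × 32.5 + 8.13) = 0.30 × 23.080 = 6.9240 mm/d
ETc = Kc × ET₀ = 1.03 × 6.9240 = 7.1317 mm/d
Over 10 days: 7.1317 × 10 = 71.317 mm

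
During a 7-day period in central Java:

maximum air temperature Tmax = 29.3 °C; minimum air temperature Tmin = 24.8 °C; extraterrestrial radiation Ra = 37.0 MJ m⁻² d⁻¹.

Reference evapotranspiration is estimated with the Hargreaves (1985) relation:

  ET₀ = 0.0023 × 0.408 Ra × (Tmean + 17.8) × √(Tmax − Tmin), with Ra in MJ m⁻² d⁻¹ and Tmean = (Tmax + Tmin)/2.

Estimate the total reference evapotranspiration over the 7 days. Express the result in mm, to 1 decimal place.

Tmean = (29.3 + 24.8)/2 = 27.05 °C
0.408 Ra = 0.408 × 37.0 = 15.0960 mm/d equivalent
ET₀ = 0.0023 × 15.0960 × (27.05 + 17.8) × √4.5 = 0.0023 × 15.0960 × 44.85 × 2.1213 = 3.3033 mm/d
Over 7 days: 3.3033 × 7 = 23.123 mm

23.1 mm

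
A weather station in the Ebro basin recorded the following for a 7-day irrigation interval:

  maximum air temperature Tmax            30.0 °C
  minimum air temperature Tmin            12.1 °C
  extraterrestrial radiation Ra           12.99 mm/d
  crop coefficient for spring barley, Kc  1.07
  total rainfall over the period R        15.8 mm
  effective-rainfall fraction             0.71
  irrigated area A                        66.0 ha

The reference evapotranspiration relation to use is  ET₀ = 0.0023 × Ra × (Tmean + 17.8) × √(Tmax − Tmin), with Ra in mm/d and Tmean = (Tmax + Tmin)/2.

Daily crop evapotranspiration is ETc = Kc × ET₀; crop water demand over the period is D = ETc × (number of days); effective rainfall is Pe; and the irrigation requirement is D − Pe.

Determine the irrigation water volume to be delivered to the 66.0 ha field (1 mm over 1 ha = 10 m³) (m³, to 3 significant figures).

16900 m³

Tmean = (30.0 + 12.1)/2 = 21.05 °C
ET₀ = 0.0023 × 12.99 × (21.05 + 17.8) × √17.9 = 0.0023 × 12.99 × 38.85 × 4.2308 = 4.9108 mm/d
ETc = Kc × ET₀ = 1.07 × 4.9108 = 5.2546 mm/d
Crop demand D = ETc × 7 d = 5.2546 × 7 = 36.782 mm
Pe = 0.71 × 15.8 = 11.218 mm
D − Pe = 36.782 − 11.218 = 25.564 mm
Volume = 25.564 mm × 66.0 ha × 10 = 16872.2 m³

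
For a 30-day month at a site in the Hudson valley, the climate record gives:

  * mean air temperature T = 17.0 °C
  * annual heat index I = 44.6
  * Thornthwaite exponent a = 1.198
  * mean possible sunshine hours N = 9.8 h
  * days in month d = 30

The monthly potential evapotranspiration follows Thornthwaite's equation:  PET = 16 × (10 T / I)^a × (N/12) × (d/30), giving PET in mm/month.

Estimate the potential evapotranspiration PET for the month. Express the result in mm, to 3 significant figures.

64.9 mm

10T/I = 10 × 17.0 / 44.6 = 3.8117
(10T/I)^a = 3.8117^1.198 = 4.9680
Uncorrected PET = 16 × 4.9680 = 79.488 mm
Correction = (N/12)(d/30) = (9.8/12)(30/30) = 0.8167
PET = 79.488 × 0.8167 = 64.918 mm/month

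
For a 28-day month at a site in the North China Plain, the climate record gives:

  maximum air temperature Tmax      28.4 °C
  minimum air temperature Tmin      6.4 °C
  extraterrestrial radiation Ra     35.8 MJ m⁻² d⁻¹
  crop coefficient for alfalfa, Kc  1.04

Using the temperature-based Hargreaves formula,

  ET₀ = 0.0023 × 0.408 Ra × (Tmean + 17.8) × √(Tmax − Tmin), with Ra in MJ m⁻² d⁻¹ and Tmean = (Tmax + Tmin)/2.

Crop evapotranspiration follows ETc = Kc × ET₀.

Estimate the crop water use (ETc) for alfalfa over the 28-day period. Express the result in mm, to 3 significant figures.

162 mm

Tmean = (28.4 + 6.4)/2 = 17.40 °C
0.408 Ra = 0.408 × 35.8 = 14.6064 mm/d equivalent
ET₀ = 0.0023 × 14.6064 × (17.40 + 17.8) × √22.0 = 0.0023 × 14.6064 × 35.20 × 4.6904 = 5.5466 mm/d
ETc = Kc × ET₀ = 1.04 × 5.5466 = 5.7685 mm/d
Over 28 days: 5.7685 × 28 = 161.518 mm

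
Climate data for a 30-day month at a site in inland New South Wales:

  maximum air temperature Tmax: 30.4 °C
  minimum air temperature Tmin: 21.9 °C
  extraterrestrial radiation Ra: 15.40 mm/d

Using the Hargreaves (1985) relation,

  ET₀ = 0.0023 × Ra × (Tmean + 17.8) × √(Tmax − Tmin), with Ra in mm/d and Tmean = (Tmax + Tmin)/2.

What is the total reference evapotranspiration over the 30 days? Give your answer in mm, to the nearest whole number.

Tmean = (30.4 + 21.9)/2 = 26.15 °C
ET₀ = 0.0023 × 15.40 × (26.15 + 17.8) × √8.5 = 0.0023 × 15.40 × 43.95 × 2.9155 = 4.5386 mm/d
Over 30 days: 4.5386 × 30 = 136.158 mm

136 mm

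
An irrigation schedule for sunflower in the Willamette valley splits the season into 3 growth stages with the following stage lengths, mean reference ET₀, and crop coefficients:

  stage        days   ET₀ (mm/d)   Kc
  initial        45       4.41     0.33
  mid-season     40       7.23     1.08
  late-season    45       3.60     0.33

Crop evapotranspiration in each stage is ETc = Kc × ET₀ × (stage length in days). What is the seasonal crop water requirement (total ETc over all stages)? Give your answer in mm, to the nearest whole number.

initial: 0.33 × 4.41 × 45 = 65.49 mm
mid-season: 1.08 × 7.23 × 40 = 312.34 mm
late-season: 0.33 × 3.60 × 45 = 53.46 mm
Seasonal total = 431.29 mm

431 mm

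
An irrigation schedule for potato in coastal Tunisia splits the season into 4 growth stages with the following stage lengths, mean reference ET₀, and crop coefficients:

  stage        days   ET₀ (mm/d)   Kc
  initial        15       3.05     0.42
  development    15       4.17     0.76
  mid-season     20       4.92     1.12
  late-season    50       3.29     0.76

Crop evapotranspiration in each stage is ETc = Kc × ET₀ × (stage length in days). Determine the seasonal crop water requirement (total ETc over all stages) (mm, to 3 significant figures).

302 mm

initial: 0.42 × 3.05 × 15 = 19.22 mm
development: 0.76 × 4.17 × 15 = 47.54 mm
mid-season: 1.12 × 4.92 × 20 = 110.21 mm
late-season: 0.76 × 3.29 × 50 = 125.02 mm
Seasonal total = 301.99 mm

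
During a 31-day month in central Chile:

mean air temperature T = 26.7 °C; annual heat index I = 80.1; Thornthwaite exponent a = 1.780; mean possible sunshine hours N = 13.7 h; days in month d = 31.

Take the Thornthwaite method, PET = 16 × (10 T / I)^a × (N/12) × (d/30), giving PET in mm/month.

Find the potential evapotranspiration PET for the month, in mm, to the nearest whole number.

10T/I = 10 × 26.7 / 80.1 = 3.3333
(10T/I)^a = 3.3333^1.780 = 8.5254
Uncorrected PET = 16 × 8.5254 = 136.406 mm
Correction = (N/12)(d/30) = (13.7/12)(31/30) = 1.1797
PET = 136.406 × 1.1797 = 160.918 mm/month

161 mm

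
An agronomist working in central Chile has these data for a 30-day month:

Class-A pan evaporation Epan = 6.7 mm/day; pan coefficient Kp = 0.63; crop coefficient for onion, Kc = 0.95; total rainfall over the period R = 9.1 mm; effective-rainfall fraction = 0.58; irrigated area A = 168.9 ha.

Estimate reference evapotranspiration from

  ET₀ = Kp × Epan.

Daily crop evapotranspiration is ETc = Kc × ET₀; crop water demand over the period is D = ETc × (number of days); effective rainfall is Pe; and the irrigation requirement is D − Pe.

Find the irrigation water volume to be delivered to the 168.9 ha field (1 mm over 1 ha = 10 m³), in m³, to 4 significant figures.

194300 m³

ET₀ = 0.63 × 6.7 = 4.2210 mm/d
ETc = Kc × ET₀ = 0.95 × 4.2210 = 4.0100 mm/d
Crop demand D = ETc × 30 d = 4.0100 × 30 = 120.300 mm
Pe = 0.58 × 9.1 = 5.278 mm
D − Pe = 120.300 − 5.278 = 115.022 mm
Volume = 115.022 mm × 168.9 ha × 10 = 194272.2 m³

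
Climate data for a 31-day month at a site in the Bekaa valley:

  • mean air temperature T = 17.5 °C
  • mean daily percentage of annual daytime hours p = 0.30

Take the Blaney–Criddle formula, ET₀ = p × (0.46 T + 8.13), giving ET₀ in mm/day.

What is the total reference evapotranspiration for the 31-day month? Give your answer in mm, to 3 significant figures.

150 mm

ET₀ = 0.30 × (0.46 × 17.5 + 8.13) = 0.30 × 16.180 = 4.8540 mm/d
Monthly total = 4.8540 × 31 = 150.474 mm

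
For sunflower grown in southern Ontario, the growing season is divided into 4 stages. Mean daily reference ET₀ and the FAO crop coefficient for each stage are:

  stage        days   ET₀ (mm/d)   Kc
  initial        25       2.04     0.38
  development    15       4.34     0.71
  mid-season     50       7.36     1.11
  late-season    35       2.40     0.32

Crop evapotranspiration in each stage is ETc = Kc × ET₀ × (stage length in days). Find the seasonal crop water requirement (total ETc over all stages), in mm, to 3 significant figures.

initial: 0.38 × 2.04 × 25 = 19.38 mm
development: 0.71 × 4.34 × 15 = 46.22 mm
mid-season: 1.11 × 7.36 × 50 = 408.48 mm
late-season: 0.32 × 2.40 × 35 = 26.88 mm
Seasonal total = 500.96 mm

501 mm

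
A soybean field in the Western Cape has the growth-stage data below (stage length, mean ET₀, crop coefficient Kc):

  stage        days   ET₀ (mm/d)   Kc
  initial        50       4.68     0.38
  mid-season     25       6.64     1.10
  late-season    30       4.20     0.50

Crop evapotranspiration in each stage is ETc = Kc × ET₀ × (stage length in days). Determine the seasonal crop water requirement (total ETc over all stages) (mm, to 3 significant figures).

initial: 0.38 × 4.68 × 50 = 88.92 mm
mid-season: 1.10 × 6.64 × 25 = 182.60 mm
late-season: 0.50 × 4.20 × 30 = 63.00 mm
Seasonal total = 334.52 mm

335 mm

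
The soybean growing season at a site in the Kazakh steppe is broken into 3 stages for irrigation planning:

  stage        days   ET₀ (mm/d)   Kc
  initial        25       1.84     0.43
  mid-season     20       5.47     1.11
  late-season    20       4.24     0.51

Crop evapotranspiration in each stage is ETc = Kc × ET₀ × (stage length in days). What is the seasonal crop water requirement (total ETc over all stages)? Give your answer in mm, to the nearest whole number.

initial: 0.43 × 1.84 × 25 = 19.78 mm
mid-season: 1.11 × 5.47 × 20 = 121.43 mm
late-season: 0.51 × 4.24 × 20 = 43.25 mm
Seasonal total = 184.46 mm

184 mm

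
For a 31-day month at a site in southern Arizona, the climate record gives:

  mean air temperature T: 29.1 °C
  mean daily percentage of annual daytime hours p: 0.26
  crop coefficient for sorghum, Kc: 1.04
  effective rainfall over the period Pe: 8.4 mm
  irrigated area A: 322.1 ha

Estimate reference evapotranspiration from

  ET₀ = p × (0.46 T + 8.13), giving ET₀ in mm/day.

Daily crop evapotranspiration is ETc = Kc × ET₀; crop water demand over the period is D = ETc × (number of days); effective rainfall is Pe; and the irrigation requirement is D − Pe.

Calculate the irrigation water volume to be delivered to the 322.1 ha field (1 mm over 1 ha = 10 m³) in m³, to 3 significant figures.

554000 m³

ET₀ = 0.26 × (0.46 × 29.1 + 8.13) = 0.26 × 21.516 = 5.5942 mm/d
ETc = Kc × ET₀ = 1.04 × 5.5942 = 5.8180 mm/d
Crop demand D = ETc × 31 d = 5.8180 × 31 = 180.358 mm
D − Pe = 180.358 − 8.4 = 171.958 mm
Volume = 171.958 mm × 322.1 ha × 10 = 553876.7 m³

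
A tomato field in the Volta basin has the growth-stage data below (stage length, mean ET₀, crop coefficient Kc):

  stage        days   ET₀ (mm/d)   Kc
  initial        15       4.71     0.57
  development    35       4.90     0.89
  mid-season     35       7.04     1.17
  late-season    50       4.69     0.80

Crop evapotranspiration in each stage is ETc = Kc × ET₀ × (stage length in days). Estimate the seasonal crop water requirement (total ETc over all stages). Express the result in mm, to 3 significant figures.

669 mm

initial: 0.57 × 4.71 × 15 = 40.27 mm
development: 0.89 × 4.90 × 35 = 152.64 mm
mid-season: 1.17 × 7.04 × 35 = 288.29 mm
late-season: 0.80 × 4.69 × 50 = 187.60 mm
Seasonal total = 668.80 mm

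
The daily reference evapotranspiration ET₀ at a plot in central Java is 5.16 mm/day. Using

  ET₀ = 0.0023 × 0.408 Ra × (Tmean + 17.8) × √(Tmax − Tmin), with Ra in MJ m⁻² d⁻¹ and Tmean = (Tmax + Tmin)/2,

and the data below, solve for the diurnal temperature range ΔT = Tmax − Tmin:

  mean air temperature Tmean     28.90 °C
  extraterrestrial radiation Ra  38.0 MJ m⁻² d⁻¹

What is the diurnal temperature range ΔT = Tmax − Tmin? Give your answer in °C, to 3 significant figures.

9.60 °C

√ΔT = ET₀ / [0.0023 × 0.408 × Ra × (Tmean+17.8)] = 5.16 / (0.0023 × 15.5040 × 46.70) = 3.0986
ΔT = 3.0986² = 9.601 °C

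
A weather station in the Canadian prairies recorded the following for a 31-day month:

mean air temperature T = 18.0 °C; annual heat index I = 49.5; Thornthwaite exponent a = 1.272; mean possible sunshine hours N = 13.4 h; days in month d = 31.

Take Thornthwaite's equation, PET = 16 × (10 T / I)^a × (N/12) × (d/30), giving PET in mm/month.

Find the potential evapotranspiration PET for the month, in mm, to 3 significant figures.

95.4 mm

10T/I = 10 × 18.0 / 49.5 = 3.6364
(10T/I)^a = 3.6364^1.272 = 5.1662
Uncorrected PET = 16 × 5.1662 = 82.659 mm
Correction = (N/12)(d/30) = (13.4/12)(31/30) = 1.1539
PET = 82.659 × 1.1539 = 95.380 mm/month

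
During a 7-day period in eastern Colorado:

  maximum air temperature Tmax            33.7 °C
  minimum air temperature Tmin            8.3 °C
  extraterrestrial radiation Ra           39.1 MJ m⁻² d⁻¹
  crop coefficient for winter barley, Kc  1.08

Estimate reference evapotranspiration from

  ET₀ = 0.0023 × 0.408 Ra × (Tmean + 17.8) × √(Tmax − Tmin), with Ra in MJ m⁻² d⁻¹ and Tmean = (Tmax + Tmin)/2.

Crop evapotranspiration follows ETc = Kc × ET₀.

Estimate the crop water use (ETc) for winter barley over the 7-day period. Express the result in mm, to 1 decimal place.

Tmean = (33.7 + 8.3)/2 = 21.00 °C
0.408 Ra = 0.408 × 39.1 = 15.9528 mm/d equivalent
ET₀ = 0.0023 × 15.9528 × (21.00 + 17.8) × √25.4 = 0.0023 × 15.9528 × 38.80 × 5.0398 = 7.1748 mm/d
ETc = Kc × ET₀ = 1.08 × 7.1748 = 7.7488 mm/d
Over 7 days: 7.7488 × 7 = 54.242 mm

54.2 mm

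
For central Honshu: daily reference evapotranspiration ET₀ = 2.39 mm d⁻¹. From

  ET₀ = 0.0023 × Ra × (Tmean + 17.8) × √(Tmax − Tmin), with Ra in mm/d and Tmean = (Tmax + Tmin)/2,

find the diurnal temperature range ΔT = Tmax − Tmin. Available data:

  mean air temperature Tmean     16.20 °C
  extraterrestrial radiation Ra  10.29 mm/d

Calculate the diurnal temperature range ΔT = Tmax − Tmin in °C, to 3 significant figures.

√ΔT = ET₀ / [0.0023 × Ra × (Tmean+17.8)] = 2.39 / (0.0023 × 10.29 × 34.00) = 2.9701
ΔT = 2.9701² = 8.821 °C

8.82 °C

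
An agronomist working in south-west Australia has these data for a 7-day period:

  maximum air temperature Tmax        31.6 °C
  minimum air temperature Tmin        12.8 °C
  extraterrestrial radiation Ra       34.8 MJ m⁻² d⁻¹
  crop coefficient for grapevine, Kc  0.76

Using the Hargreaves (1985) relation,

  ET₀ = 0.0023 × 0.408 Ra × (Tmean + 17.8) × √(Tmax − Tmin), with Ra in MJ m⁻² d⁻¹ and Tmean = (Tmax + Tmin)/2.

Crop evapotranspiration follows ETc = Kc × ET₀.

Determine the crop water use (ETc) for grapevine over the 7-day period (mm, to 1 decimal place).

30.1 mm

Tmean = (31.6 + 12.8)/2 = 22.20 °C
0.408 Ra = 0.408 × 34.8 = 14.1984 mm/d equivalent
ET₀ = 0.0023 × 14.1984 × (22.20 + 17.8) × √18.8 = 0.0023 × 14.1984 × 40.00 × 4.3359 = 5.6638 mm/d
ETc = Kc × ET₀ = 0.76 × 5.6638 = 4.3045 mm/d
Over 7 days: 4.3045 × 7 = 30.132 mm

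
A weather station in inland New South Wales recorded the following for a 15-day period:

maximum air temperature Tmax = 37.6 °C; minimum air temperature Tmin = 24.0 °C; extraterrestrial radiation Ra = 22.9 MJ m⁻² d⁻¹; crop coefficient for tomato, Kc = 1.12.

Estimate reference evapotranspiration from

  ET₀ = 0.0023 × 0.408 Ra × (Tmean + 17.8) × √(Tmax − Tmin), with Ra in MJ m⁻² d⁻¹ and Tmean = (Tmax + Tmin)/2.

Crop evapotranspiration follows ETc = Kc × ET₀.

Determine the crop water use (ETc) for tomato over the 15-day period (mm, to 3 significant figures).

64.7 mm

Tmean = (37.6 + 24.0)/2 = 30.80 °C
0.408 Ra = 0.408 × 22.9 = 9.3432 mm/d equivalent
ET₀ = 0.0023 × 9.3432 × (30.80 + 17.8) × √13.6 = 0.0023 × 9.3432 × 48.60 × 3.6878 = 3.8515 mm/d
ETc = Kc × ET₀ = 1.12 × 3.8515 = 4.3137 mm/d
Over 15 days: 4.3137 × 15 = 64.706 mm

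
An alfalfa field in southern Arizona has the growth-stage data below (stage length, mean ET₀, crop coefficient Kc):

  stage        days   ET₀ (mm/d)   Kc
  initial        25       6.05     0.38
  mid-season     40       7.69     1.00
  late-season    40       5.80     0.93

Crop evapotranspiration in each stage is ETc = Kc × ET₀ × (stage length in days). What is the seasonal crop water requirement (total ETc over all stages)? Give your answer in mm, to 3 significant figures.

initial: 0.38 × 6.05 × 25 = 57.48 mm
mid-season: 1.00 × 7.69 × 40 = 307.60 mm
late-season: 0.93 × 5.80 × 40 = 215.76 mm
Seasonal total = 580.84 mm

581 mm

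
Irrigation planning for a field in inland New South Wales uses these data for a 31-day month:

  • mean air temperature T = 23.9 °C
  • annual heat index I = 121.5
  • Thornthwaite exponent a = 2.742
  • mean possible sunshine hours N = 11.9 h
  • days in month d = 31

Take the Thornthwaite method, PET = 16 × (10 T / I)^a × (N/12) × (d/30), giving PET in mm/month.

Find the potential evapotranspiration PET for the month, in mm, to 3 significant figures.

105 mm

10T/I = 10 × 23.9 / 121.5 = 1.9671
(10T/I)^a = 1.9671^2.742 = 6.3925
Uncorrected PET = 16 × 6.3925 = 102.280 mm
Correction = (N/12)(d/30) = (11.9/12)(31/30) = 1.0247
PET = 102.280 × 1.0247 = 104.806 mm/month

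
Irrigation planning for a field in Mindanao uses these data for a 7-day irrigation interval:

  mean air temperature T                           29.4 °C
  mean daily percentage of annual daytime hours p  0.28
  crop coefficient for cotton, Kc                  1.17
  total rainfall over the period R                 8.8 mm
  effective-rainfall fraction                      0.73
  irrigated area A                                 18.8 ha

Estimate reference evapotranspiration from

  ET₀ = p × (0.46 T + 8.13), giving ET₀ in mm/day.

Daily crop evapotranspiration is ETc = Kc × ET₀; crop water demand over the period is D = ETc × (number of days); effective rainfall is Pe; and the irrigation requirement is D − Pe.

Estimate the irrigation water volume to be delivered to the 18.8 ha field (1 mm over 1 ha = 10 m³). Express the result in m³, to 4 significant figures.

8128 m³

ET₀ = 0.28 × (0.46 × 29.4 + 8.13) = 0.28 × 21.654 = 6.0631 mm/d
ETc = Kc × ET₀ = 1.17 × 6.0631 = 7.0938 mm/d
Crop demand D = ETc × 7 d = 7.0938 × 7 = 49.657 mm
Pe = 0.73 × 8.8 = 6.424 mm
D − Pe = 49.657 − 6.424 = 43.233 mm
Volume = 43.233 mm × 18.8 ha × 10 = 8127.8 m³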